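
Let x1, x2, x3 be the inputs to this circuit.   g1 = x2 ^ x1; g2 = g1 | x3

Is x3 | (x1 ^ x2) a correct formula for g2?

Yes

g1 = x2 ^ x1
g2 = g1 | x3 = (x2 ^ x1) | x3
At x1=0, x2=0, x3=0: circuit gives 0, formula gives 0.
At x1=0, x2=0, x3=1: circuit gives 1, formula gives 1.
Agrees on all 8 inputs.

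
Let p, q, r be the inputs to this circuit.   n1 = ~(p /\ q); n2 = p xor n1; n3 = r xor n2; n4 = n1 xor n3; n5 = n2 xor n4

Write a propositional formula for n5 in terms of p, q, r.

n1 = ~(p /\ q)
n2 = p xor n1 = p xor (~(p /\ q))
n3 = r xor n2 = r xor (p xor (~(p /\ q)))
n4 = n1 xor n3 = (~(p /\ q)) xor (r xor (p xor (~(p /\ q))))
n5 = n2 xor n4 = (p xor (~(p /\ q))) xor ((~(p /\ q)) xor (r xor (p xor (~(p /\ q)))))

(p xor (~(p /\ q))) xor ((~(p /\ q)) xor (r xor (p xor (~(p /\ q)))))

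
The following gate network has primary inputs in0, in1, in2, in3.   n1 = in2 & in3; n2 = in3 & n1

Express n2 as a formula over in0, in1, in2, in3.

in3 & (in2 & in3)

n1 = in2 & in3
n2 = in3 & n1 = in3 & (in2 & in3)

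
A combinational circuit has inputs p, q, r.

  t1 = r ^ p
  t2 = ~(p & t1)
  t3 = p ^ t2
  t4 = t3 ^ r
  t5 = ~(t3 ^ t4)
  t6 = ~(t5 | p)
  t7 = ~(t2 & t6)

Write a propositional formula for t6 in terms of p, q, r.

~((~((p ^ (~(p & (r ^ p)))) ^ ((p ^ (~(p & (r ^ p)))) ^ r))) | p)

t1 = r ^ p
t2 = ~(p & t1) = ~(p & (r ^ p))
t3 = p ^ t2 = p ^ (~(p & (r ^ p)))
t4 = t3 ^ r = (p ^ (~(p & (r ^ p)))) ^ r
t5 = ~(t3 ^ t4) = ~((p ^ (~(p & (r ^ p)))) ^ ((p ^ (~(p & (r ^ p)))) ^ r))
t6 = ~(t5 | p) = ~((~((p ^ (~(p & (r ^ p)))) ^ ((p ^ (~(p & (r ^ p)))) ^ r))) | p)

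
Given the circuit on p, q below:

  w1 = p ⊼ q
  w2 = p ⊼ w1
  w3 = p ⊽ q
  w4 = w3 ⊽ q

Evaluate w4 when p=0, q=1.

0

w3 = 0 ⊽ 1 = 0
w4 = 0 ⊽ 1 = 0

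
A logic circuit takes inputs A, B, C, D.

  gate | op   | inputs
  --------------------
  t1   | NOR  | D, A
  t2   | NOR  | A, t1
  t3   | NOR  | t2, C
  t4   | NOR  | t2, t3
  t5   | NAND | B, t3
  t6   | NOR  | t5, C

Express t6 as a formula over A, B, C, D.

t1 = D NOR A
t2 = A NOR t1 = A NOR (D NOR A)
t3 = t2 NOR C = (A NOR (D NOR A)) NOR C
t5 = B NAND t3 = B NAND ((A NOR (D NOR A)) NOR C)
t6 = t5 NOR C = (B NAND ((A NOR (D NOR A)) NOR C)) NOR C

(B NAND ((A NOR (D NOR A)) NOR C)) NOR C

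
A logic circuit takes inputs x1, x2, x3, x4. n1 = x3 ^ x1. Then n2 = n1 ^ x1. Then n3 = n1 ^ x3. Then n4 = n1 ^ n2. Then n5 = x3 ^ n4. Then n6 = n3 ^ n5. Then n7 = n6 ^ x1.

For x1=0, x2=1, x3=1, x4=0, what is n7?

1

n1 = 1 ^ 0 = 1
n2 = 1 ^ 0 = 1
n3 = 1 ^ 1 = 0
n4 = 1 ^ 1 = 0
n5 = 1 ^ 0 = 1
n6 = 0 ^ 1 = 1
n7 = 1 ^ 0 = 1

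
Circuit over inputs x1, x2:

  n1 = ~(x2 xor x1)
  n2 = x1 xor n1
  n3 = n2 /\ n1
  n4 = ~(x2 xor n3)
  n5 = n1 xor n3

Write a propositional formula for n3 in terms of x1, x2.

(x1 xor (~(x2 xor x1))) /\ (~(x2 xor x1))

n1 = ~(x2 xor x1)
n2 = x1 xor n1 = x1 xor (~(x2 xor x1))
n3 = n2 /\ n1 = (x1 xor (~(x2 xor x1))) /\ (~(x2 xor x1))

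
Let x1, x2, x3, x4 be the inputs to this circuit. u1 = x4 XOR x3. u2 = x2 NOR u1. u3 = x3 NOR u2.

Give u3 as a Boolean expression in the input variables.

u1 = x4 XOR x3
u2 = x2 NOR u1 = x2 NOR (x4 XOR x3)
u3 = x3 NOR u2 = x3 NOR (x2 NOR (x4 XOR x3))

x3 NOR (x2 NOR (x4 XOR x3))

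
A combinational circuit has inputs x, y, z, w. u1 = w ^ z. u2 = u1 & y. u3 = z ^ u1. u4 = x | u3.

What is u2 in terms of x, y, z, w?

u1 = w ^ z
u2 = u1 & y = (w ^ z) & y

(w ^ z) & y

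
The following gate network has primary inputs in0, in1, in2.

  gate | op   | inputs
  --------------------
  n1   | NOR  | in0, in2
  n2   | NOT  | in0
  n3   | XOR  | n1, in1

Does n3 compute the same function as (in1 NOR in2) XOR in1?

n1 = in0 NOR in2
n3 = n1 XOR in1 = (in0 NOR in2) XOR in1
At in0=0, in1=1, in2=0: circuit gives 0, formula gives 1.

No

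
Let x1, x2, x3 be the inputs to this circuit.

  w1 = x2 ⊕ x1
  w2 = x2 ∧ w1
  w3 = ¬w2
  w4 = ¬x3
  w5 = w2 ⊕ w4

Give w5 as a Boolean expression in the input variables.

w1 = x2 ⊕ x1
w2 = x2 ∧ w1 = x2 ∧ (x2 ⊕ x1)
w4 = ¬x3
w5 = w2 ⊕ w4 = (x2 ∧ (x2 ⊕ x1)) ⊕ ¬x3

(x2 ∧ (x2 ⊕ x1)) ⊕ ¬x3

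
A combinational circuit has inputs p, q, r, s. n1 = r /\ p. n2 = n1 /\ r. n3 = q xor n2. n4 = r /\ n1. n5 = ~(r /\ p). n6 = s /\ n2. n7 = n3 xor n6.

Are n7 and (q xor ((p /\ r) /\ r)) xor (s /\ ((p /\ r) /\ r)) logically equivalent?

n1 = r /\ p
n2 = n1 /\ r = (r /\ p) /\ r
n3 = q xor n2 = q xor ((r /\ p) /\ r)
n6 = s /\ n2 = s /\ ((r /\ p) /\ r)
n7 = n3 xor n6 = (q xor ((r /\ p) /\ r)) xor (s /\ ((r /\ p) /\ r))
At p=0, q=0, r=0, s=0: circuit gives 0, formula gives 0.
At p=0, q=1, r=0, s=0: circuit gives 1, formula gives 1.
Agrees on all 16 inputs.

Yes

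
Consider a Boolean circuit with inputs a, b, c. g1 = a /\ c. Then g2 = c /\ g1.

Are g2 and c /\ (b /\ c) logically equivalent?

g1 = a /\ c
g2 = c /\ g1 = c /\ (a /\ c)
At a=0, b=1, c=1: circuit gives 0, formula gives 1.

No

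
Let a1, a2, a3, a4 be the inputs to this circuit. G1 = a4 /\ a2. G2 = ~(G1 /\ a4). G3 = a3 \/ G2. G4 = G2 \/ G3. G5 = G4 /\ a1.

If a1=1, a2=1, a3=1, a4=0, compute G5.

1

G1 = 0 /\ 1 = 0
G2 = ~(0 /\ 0) = 1
G3 = 1 \/ 1 = 1
G4 = 1 \/ 1 = 1
G5 = 1 /\ 1 = 1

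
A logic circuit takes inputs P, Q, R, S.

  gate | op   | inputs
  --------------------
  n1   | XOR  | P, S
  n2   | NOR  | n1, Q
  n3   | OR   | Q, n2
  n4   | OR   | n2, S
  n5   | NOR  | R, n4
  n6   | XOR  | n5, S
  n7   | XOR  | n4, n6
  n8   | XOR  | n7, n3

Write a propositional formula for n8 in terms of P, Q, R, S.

((((P XOR S) NOR Q) OR S) XOR ((R NOR (((P XOR S) NOR Q) OR S)) XOR S)) XOR (Q OR ((P XOR S) NOR Q))

n1 = P XOR S
n2 = n1 NOR Q = (P XOR S) NOR Q
n3 = Q OR n2 = Q OR ((P XOR S) NOR Q)
n4 = n2 OR S = ((P XOR S) NOR Q) OR S
n5 = R NOR n4 = R NOR (((P XOR S) NOR Q) OR S)
n6 = n5 XOR S = (R NOR (((P XOR S) NOR Q) OR S)) XOR S
n7 = n4 XOR n6 = (((P XOR S) NOR Q) OR S) XOR ((R NOR (((P XOR S) NOR Q) OR S)) XOR S)
n8 = n7 XOR n3 = ((((P XOR S) NOR Q) OR S) XOR ((R NOR (((P XOR S) NOR Q) OR S)) XOR S)) XOR (Q OR ((P XOR S) NOR Q))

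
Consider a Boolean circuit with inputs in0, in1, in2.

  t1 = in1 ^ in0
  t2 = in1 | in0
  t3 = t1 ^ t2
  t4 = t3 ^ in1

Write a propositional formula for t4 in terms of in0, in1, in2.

((in1 ^ in0) ^ (in1 | in0)) ^ in1

t1 = in1 ^ in0
t2 = in1 | in0
t3 = t1 ^ t2 = (in1 ^ in0) ^ (in1 | in0)
t4 = t3 ^ in1 = ((in1 ^ in0) ^ (in1 | in0)) ^ in1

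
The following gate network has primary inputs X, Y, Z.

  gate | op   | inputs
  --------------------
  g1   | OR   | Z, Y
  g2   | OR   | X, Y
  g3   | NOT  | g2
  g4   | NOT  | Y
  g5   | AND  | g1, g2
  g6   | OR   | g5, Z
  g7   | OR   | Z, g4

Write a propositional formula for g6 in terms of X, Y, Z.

((Z OR Y) AND (X OR Y)) OR Z

g1 = Z OR Y
g2 = X OR Y
g5 = g1 AND g2 = (Z OR Y) AND (X OR Y)
g6 = g5 OR Z = ((Z OR Y) AND (X OR Y)) OR Z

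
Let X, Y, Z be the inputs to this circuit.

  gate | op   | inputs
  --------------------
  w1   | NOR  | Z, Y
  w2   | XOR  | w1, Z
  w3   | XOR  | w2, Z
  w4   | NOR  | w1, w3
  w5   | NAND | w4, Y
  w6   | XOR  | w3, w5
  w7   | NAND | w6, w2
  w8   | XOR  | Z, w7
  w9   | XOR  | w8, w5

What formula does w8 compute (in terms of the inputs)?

w1 = Z NOR Y
w2 = w1 XOR Z = (Z NOR Y) XOR Z
w3 = w2 XOR Z = ((Z NOR Y) XOR Z) XOR Z
w4 = w1 NOR w3 = (Z NOR Y) NOR (((Z NOR Y) XOR Z) XOR Z)
w5 = w4 NAND Y = ((Z NOR Y) NOR (((Z NOR Y) XOR Z) XOR Z)) NAND Y
w6 = w3 XOR w5 = (((Z NOR Y) XOR Z) XOR Z) XOR (((Z NOR Y) NOR (((Z NOR Y) XOR Z) XOR Z)) NAND Y)
w7 = w6 NAND w2 = ((((Z NOR Y) XOR Z) XOR Z) XOR (((Z NOR Y) NOR (((Z NOR Y) XOR Z) XOR Z)) NAND Y)) NAND ((Z NOR Y) XOR Z)
w8 = Z XOR w7 = Z XOR (((((Z NOR Y) XOR Z) XOR Z) XOR (((Z NOR Y) NOR (((Z NOR Y) XOR Z) XOR Z)) NAND Y)) NAND ((Z NOR Y) XOR Z))

Z XOR (((((Z NOR Y) XOR Z) XOR Z) XOR (((Z NOR Y) NOR (((Z NOR Y) XOR Z) XOR Z)) NAND Y)) NAND ((Z NOR Y) XOR Z))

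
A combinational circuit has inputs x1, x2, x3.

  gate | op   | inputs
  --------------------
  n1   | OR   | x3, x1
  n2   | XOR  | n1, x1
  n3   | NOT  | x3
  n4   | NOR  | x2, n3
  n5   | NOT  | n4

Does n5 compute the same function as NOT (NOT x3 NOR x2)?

Yes

n3 = NOT x3
n4 = x2 NOR n3 = x2 NOR NOT x3
n5 = NOT n4 = NOT (x2 NOR NOT x3)
At x1=0, x2=0, x3=1: circuit gives 0, formula gives 0.
At x1=0, x2=0, x3=0: circuit gives 1, formula gives 1.
Agrees on all 8 inputs.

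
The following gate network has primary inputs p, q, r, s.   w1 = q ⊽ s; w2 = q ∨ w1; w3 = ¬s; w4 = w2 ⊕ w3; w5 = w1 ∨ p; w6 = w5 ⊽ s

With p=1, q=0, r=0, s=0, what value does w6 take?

0

w1 = 0 ⊽ 0 = 1
w5 = 1 ∨ 1 = 1
w6 = 1 ⊽ 0 = 0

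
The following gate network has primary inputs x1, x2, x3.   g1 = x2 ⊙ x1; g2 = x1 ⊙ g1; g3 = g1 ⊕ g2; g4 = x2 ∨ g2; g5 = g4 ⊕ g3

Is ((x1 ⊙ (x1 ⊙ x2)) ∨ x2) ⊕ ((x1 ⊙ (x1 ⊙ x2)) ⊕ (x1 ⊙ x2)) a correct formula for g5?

g1 = x2 ⊙ x1
g2 = x1 ⊙ g1 = x1 ⊙ (x2 ⊙ x1)
g3 = g1 ⊕ g2 = (x2 ⊙ x1) ⊕ (x1 ⊙ (x2 ⊙ x1))
g4 = x2 ∨ g2 = x2 ∨ (x1 ⊙ (x2 ⊙ x1))
g5 = g4 ⊕ g3 = (x2 ∨ (x1 ⊙ (x2 ⊙ x1))) ⊕ ((x2 ⊙ x1) ⊕ (x1 ⊙ (x2 ⊙ x1)))
At x1=0, x2=1, x3=0: circuit gives 0, formula gives 0.
At x1=0, x2=0, x3=0: circuit gives 1, formula gives 1.
Agrees on all 8 inputs.

Yes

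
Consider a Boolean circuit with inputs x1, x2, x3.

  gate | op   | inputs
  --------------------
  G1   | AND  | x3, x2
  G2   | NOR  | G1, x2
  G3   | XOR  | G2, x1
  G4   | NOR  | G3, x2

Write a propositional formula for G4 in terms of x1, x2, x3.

G1 = x3 AND x2
G2 = G1 NOR x2 = (x3 AND x2) NOR x2
G3 = G2 XOR x1 = ((x3 AND x2) NOR x2) XOR x1
G4 = G3 NOR x2 = (((x3 AND x2) NOR x2) XOR x1) NOR x2

(((x3 AND x2) NOR x2) XOR x1) NOR x2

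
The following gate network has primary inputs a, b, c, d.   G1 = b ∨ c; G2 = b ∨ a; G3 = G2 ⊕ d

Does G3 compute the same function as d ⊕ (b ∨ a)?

G2 = b ∨ a
G3 = G2 ⊕ d = (b ∨ a) ⊕ d
At a=0, b=0, c=0, d=0: circuit gives 0, formula gives 0.
At a=0, b=0, c=0, d=1: circuit gives 1, formula gives 1.
Agrees on all 16 inputs.

Yes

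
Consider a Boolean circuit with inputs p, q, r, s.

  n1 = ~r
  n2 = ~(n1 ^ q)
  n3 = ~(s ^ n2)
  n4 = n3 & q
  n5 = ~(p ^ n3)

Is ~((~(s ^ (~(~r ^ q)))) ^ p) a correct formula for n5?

Yes

n1 = ~r
n2 = ~(n1 ^ q) = ~(~r ^ q)
n3 = ~(s ^ n2) = ~(s ^ (~(~r ^ q)))
n5 = ~(p ^ n3) = ~(p ^ (~(s ^ (~(~r ^ q)))))
At p=0, q=0, r=0, s=0: circuit gives 0, formula gives 0.
At p=0, q=0, r=0, s=1: circuit gives 1, formula gives 1.
Agrees on all 16 inputs.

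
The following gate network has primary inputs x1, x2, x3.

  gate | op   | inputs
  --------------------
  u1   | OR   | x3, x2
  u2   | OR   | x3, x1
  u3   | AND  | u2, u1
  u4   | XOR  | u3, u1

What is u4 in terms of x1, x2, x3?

u1 = x3 OR x2
u2 = x3 OR x1
u3 = u2 AND u1 = (x3 OR x1) AND (x3 OR x2)
u4 = u3 XOR u1 = ((x3 OR x1) AND (x3 OR x2)) XOR (x3 OR x2)

((x3 OR x1) AND (x3 OR x2)) XOR (x3 OR x2)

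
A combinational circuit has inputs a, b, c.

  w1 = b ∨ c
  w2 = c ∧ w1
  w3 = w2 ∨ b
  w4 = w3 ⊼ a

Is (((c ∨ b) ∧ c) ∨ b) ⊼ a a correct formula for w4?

Yes

w1 = b ∨ c
w2 = c ∧ w1 = c ∧ (b ∨ c)
w3 = w2 ∨ b = (c ∧ (b ∨ c)) ∨ b
w4 = w3 ⊼ a = ((c ∧ (b ∨ c)) ∨ b) ⊼ a
At a=1, b=0, c=1: circuit gives 0, formula gives 0.
At a=0, b=0, c=0: circuit gives 1, formula gives 1.
Agrees on all 8 inputs.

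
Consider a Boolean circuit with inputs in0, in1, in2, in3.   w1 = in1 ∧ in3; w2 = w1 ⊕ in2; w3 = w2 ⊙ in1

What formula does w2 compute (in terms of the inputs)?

(in1 ∧ in3) ⊕ in2

w1 = in1 ∧ in3
w2 = w1 ⊕ in2 = (in1 ∧ in3) ⊕ in2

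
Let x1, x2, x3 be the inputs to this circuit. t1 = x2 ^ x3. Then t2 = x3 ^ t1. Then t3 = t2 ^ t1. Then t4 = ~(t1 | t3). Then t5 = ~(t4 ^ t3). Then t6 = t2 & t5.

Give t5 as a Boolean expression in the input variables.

~((~((x2 ^ x3) | ((x3 ^ (x2 ^ x3)) ^ (x2 ^ x3)))) ^ ((x3 ^ (x2 ^ x3)) ^ (x2 ^ x3)))

t1 = x2 ^ x3
t2 = x3 ^ t1 = x3 ^ (x2 ^ x3)
t3 = t2 ^ t1 = (x3 ^ (x2 ^ x3)) ^ (x2 ^ x3)
t4 = ~(t1 | t3) = ~((x2 ^ x3) | ((x3 ^ (x2 ^ x3)) ^ (x2 ^ x3)))
t5 = ~(t4 ^ t3) = ~((~((x2 ^ x3) | ((x3 ^ (x2 ^ x3)) ^ (x2 ^ x3)))) ^ ((x3 ^ (x2 ^ x3)) ^ (x2 ^ x3)))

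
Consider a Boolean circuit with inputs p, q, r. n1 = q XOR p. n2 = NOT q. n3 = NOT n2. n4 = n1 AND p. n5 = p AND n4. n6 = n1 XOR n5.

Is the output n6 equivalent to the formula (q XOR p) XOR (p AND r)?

n1 = q XOR p
n4 = n1 AND p = (q XOR p) AND p
n5 = p AND n4 = p AND ((q XOR p) AND p)
n6 = n1 XOR n5 = (q XOR p) XOR (p AND ((q XOR p) AND p))
At p=1, q=0, r=0: circuit gives 0, formula gives 1.

No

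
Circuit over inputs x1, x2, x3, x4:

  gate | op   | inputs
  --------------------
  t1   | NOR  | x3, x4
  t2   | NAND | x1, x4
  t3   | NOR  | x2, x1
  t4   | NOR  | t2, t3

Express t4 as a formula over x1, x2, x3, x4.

(x1 NAND x4) NOR (x2 NOR x1)

t2 = x1 NAND x4
t3 = x2 NOR x1
t4 = t2 NOR t3 = (x1 NAND x4) NOR (x2 NOR x1)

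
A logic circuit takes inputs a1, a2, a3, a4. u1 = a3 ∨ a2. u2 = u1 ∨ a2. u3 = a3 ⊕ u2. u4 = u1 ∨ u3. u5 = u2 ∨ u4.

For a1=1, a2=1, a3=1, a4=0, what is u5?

u1 = 1 ∨ 1 = 1
u2 = 1 ∨ 1 = 1
u3 = 1 ⊕ 1 = 0
u4 = 1 ∨ 0 = 1
u5 = 1 ∨ 1 = 1

1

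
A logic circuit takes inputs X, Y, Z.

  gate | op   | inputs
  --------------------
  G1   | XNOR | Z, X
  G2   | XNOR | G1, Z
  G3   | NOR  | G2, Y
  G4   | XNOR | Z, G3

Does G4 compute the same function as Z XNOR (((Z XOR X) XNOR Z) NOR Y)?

No

G1 = Z XNOR X
G2 = G1 XNOR Z = (Z XNOR X) XNOR Z
G3 = G2 NOR Y = ((Z XNOR X) XNOR Z) NOR Y
G4 = Z XNOR G3 = Z XNOR (((Z XNOR X) XNOR Z) NOR Y)
At X=0, Y=0, Z=0: circuit gives 0, formula gives 1.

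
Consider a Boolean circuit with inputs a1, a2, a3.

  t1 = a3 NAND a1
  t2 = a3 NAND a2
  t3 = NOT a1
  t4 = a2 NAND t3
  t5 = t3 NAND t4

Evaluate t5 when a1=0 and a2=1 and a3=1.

t3 = NOT 0 = 1
t4 = 1 NAND 1 = 0
t5 = 1 NAND 0 = 1

1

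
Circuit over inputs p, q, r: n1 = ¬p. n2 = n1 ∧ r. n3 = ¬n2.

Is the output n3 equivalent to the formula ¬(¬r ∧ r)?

n1 = ¬p
n2 = n1 ∧ r = ¬p ∧ r
n3 = ¬n2 = ¬(¬p ∧ r)
At p=0, q=0, r=1: circuit gives 0, formula gives 1.

No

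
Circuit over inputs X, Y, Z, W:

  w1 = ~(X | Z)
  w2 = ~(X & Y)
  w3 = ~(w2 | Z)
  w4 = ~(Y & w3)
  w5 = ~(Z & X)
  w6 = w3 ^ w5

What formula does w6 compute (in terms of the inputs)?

w2 = ~(X & Y)
w3 = ~(w2 | Z) = ~((~(X & Y)) | Z)
w5 = ~(Z & X)
w6 = w3 ^ w5 = (~((~(X & Y)) | Z)) ^ (~(Z & X))

(~((~(X & Y)) | Z)) ^ (~(Z & X))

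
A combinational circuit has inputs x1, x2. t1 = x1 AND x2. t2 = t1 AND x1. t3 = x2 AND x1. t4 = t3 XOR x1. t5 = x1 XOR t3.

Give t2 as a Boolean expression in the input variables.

(x1 AND x2) AND x1

t1 = x1 AND x2
t2 = t1 AND x1 = (x1 AND x2) AND x1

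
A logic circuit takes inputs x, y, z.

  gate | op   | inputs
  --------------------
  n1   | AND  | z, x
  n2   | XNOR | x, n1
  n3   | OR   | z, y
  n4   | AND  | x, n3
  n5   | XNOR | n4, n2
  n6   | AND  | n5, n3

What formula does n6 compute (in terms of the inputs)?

n1 = z AND x
n2 = x XNOR n1 = x XNOR (z AND x)
n3 = z OR y
n4 = x AND n3 = x AND (z OR y)
n5 = n4 XNOR n2 = (x AND (z OR y)) XNOR (x XNOR (z AND x))
n6 = n5 AND n3 = ((x AND (z OR y)) XNOR (x XNOR (z AND x))) AND (z OR y)

((x AND (z OR y)) XNOR (x XNOR (z AND x))) AND (z OR y)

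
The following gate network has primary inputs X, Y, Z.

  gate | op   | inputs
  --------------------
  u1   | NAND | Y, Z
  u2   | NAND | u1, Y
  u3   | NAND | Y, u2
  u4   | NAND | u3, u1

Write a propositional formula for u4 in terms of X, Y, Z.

(Y NAND ((Y NAND Z) NAND Y)) NAND (Y NAND Z)

u1 = Y NAND Z
u2 = u1 NAND Y = (Y NAND Z) NAND Y
u3 = Y NAND u2 = Y NAND ((Y NAND Z) NAND Y)
u4 = u3 NAND u1 = (Y NAND ((Y NAND Z) NAND Y)) NAND (Y NAND Z)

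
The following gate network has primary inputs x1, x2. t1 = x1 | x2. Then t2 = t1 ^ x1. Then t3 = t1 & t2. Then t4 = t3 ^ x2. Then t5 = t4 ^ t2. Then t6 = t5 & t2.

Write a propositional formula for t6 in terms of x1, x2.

t1 = x1 | x2
t2 = t1 ^ x1 = (x1 | x2) ^ x1
t3 = t1 & t2 = (x1 | x2) & ((x1 | x2) ^ x1)
t4 = t3 ^ x2 = ((x1 | x2) & ((x1 | x2) ^ x1)) ^ x2
t5 = t4 ^ t2 = (((x1 | x2) & ((x1 | x2) ^ x1)) ^ x2) ^ ((x1 | x2) ^ x1)
t6 = t5 & t2 = ((((x1 | x2) & ((x1 | x2) ^ x1)) ^ x2) ^ ((x1 | x2) ^ x1)) & ((x1 | x2) ^ x1)

((((x1 | x2) & ((x1 | x2) ^ x1)) ^ x2) ^ ((x1 | x2) ^ x1)) & ((x1 | x2) ^ x1)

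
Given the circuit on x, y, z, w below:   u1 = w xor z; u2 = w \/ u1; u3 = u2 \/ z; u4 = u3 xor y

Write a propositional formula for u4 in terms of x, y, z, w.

u1 = w xor z
u2 = w \/ u1 = w \/ (w xor z)
u3 = u2 \/ z = (w \/ (w xor z)) \/ z
u4 = u3 xor y = ((w \/ (w xor z)) \/ z) xor y

((w \/ (w xor z)) \/ z) xor y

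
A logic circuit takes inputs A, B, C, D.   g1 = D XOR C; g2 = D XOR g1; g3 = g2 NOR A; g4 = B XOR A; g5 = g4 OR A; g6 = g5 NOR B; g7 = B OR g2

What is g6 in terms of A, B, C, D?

g4 = B XOR A
g5 = g4 OR A = (B XOR A) OR A
g6 = g5 NOR B = ((B XOR A) OR A) NOR B

((B XOR A) OR A) NOR B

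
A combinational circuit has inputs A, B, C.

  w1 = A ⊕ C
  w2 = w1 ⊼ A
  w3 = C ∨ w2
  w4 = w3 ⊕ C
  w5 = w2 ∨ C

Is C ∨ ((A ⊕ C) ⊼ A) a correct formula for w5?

w1 = A ⊕ C
w2 = w1 ⊼ A = (A ⊕ C) ⊼ A
w5 = w2 ∨ C = ((A ⊕ C) ⊼ A) ∨ C
At A=1, B=0, C=0: circuit gives 0, formula gives 0.
At A=0, B=0, C=0: circuit gives 1, formula gives 1.
Agrees on all 8 inputs.

Yes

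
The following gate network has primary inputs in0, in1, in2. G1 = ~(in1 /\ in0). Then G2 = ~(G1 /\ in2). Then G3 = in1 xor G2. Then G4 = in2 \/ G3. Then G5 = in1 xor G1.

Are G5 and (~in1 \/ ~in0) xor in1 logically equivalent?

Yes

G1 = ~(in1 /\ in0)
G5 = in1 xor G1 = in1 xor (~(in1 /\ in0))
At in0=0, in1=1, in2=0: circuit gives 0, formula gives 0.
At in0=0, in1=0, in2=0: circuit gives 1, formula gives 1.
Agrees on all 8 inputs.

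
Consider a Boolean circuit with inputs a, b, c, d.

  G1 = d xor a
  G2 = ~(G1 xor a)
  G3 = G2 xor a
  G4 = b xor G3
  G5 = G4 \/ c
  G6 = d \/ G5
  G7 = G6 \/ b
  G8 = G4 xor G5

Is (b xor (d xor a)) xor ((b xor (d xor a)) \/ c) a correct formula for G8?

No

G1 = d xor a
G2 = ~(G1 xor a) = ~((d xor a) xor a)
G3 = G2 xor a = (~((d xor a) xor a)) xor a
G4 = b xor G3 = b xor ((~((d xor a) xor a)) xor a)
G5 = G4 \/ c = (b xor ((~((d xor a) xor a)) xor a)) \/ c
G8 = G4 xor G5 = (b xor ((~((d xor a) xor a)) xor a)) xor ((b xor ((~((d xor a) xor a)) xor a)) \/ c)
At a=0, b=0, c=1, d=0: circuit gives 0, formula gives 1.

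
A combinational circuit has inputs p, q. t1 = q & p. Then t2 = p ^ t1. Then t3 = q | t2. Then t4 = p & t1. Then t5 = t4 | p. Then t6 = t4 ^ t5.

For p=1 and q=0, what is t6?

t1 = 0 & 1 = 0
t4 = 1 & 0 = 0
t5 = 0 | 1 = 1
t6 = 0 ^ 1 = 1

1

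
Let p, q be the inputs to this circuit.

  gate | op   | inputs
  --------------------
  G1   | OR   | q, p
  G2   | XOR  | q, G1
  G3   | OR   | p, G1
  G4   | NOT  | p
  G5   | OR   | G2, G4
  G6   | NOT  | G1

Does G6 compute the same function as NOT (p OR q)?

G1 = q OR p
G6 = NOT G1 = NOT (q OR p)
At p=0, q=1: circuit gives 0, formula gives 0.
At p=0, q=0: circuit gives 1, formula gives 1.
Agrees on all 4 inputs.

Yes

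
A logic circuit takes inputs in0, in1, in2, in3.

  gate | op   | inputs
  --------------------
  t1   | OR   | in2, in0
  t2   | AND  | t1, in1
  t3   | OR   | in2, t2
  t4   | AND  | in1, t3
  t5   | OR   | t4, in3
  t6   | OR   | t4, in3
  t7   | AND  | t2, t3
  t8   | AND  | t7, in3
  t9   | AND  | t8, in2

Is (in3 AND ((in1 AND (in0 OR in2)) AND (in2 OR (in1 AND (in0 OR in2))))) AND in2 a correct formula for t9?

t1 = in2 OR in0
t2 = t1 AND in1 = (in2 OR in0) AND in1
t3 = in2 OR t2 = in2 OR ((in2 OR in0) AND in1)
t7 = t2 AND t3 = ((in2 OR in0) AND in1) AND (in2 OR ((in2 OR in0) AND in1))
t8 = t7 AND in3 = (((in2 OR in0) AND in1) AND (in2 OR ((in2 OR in0) AND in1))) AND in3
t9 = t8 AND in2 = ((((in2 OR in0) AND in1) AND (in2 OR ((in2 OR in0) AND in1))) AND in3) AND in2
At in0=0, in1=0, in2=0, in3=0: circuit gives 0, formula gives 0.
At in0=0, in1=1, in2=1, in3=1: circuit gives 1, formula gives 1.
Agrees on all 16 inputs.

Yes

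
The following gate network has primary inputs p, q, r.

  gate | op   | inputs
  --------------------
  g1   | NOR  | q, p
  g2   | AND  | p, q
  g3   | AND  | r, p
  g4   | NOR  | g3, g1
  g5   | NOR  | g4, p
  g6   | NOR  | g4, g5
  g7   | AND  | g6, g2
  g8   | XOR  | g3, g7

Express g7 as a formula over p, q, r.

(((r AND p) NOR (q NOR p)) NOR (((r AND p) NOR (q NOR p)) NOR p)) AND (p AND q)

g1 = q NOR p
g2 = p AND q
g3 = r AND p
g4 = g3 NOR g1 = (r AND p) NOR (q NOR p)
g5 = g4 NOR p = ((r AND p) NOR (q NOR p)) NOR p
g6 = g4 NOR g5 = ((r AND p) NOR (q NOR p)) NOR (((r AND p) NOR (q NOR p)) NOR p)
g7 = g6 AND g2 = (((r AND p) NOR (q NOR p)) NOR (((r AND p) NOR (q NOR p)) NOR p)) AND (p AND q)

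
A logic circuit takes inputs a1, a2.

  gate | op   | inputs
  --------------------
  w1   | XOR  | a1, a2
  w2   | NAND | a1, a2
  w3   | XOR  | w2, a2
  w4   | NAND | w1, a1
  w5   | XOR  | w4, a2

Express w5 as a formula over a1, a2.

w1 = a1 XOR a2
w4 = w1 NAND a1 = (a1 XOR a2) NAND a1
w5 = w4 XOR a2 = ((a1 XOR a2) NAND a1) XOR a2

((a1 XOR a2) NAND a1) XOR a2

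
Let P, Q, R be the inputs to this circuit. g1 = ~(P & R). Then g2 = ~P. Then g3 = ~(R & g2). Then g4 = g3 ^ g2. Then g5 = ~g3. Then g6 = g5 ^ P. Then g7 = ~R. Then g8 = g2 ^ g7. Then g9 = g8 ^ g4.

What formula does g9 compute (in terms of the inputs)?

(~P ^ ~R) ^ ((~(R & ~P)) ^ ~P)

g2 = ~P
g3 = ~(R & g2) = ~(R & ~P)
g4 = g3 ^ g2 = (~(R & ~P)) ^ ~P
g7 = ~R
g8 = g2 ^ g7 = ~P ^ ~R
g9 = g8 ^ g4 = (~P ^ ~R) ^ ((~(R & ~P)) ^ ~P)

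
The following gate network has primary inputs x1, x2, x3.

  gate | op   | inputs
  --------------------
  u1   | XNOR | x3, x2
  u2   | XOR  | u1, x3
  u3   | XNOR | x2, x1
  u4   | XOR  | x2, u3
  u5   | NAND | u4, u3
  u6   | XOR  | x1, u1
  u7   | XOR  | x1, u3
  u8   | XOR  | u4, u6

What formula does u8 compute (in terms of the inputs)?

(x2 XOR (x2 XNOR x1)) XOR (x1 XOR (x3 XNOR x2))

u1 = x3 XNOR x2
u3 = x2 XNOR x1
u4 = x2 XOR u3 = x2 XOR (x2 XNOR x1)
u6 = x1 XOR u1 = x1 XOR (x3 XNOR x2)
u8 = u4 XOR u6 = (x2 XOR (x2 XNOR x1)) XOR (x1 XOR (x3 XNOR x2))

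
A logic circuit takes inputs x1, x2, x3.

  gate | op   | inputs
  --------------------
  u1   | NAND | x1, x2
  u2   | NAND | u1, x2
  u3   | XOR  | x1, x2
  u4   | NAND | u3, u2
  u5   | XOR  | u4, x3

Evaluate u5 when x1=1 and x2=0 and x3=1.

u1 = 1 NAND 0 = 1
u2 = 1 NAND 0 = 1
u3 = 1 XOR 0 = 1
u4 = 1 NAND 1 = 0
u5 = 0 XOR 1 = 1

1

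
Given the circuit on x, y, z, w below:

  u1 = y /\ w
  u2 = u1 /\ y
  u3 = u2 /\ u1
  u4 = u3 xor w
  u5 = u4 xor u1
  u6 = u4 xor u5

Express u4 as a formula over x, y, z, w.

u1 = y /\ w
u2 = u1 /\ y = (y /\ w) /\ y
u3 = u2 /\ u1 = ((y /\ w) /\ y) /\ (y /\ w)
u4 = u3 xor w = (((y /\ w) /\ y) /\ (y /\ w)) xor w

(((y /\ w) /\ y) /\ (y /\ w)) xor w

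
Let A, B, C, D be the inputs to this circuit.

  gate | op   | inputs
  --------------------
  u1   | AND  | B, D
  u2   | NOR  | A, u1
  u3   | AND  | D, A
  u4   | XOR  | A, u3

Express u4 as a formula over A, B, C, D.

A XOR (D AND A)

u3 = D AND A
u4 = A XOR u3 = A XOR (D AND A)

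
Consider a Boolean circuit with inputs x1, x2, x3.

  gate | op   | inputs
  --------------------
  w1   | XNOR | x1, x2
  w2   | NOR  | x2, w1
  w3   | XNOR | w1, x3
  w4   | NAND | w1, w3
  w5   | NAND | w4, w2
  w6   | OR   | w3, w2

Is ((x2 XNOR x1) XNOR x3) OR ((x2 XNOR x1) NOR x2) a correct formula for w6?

Yes

w1 = x1 XNOR x2
w2 = x2 NOR w1 = x2 NOR (x1 XNOR x2)
w3 = w1 XNOR x3 = (x1 XNOR x2) XNOR x3
w6 = w3 OR w2 = ((x1 XNOR x2) XNOR x3) OR (x2 NOR (x1 XNOR x2))
At x1=0, x2=0, x3=0: circuit gives 0, formula gives 0.
At x1=0, x2=0, x3=1: circuit gives 1, formula gives 1.
Agrees on all 8 inputs.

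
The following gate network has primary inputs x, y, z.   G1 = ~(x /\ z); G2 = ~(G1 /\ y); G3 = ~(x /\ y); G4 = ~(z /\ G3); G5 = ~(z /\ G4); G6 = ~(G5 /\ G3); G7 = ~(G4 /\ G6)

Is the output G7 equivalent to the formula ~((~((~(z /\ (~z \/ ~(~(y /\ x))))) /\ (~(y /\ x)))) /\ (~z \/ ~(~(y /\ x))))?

Yes

G3 = ~(x /\ y)
G4 = ~(z /\ G3) = ~(z /\ (~(x /\ y)))
G5 = ~(z /\ G4) = ~(z /\ (~(z /\ (~(x /\ y)))))
G6 = ~(G5 /\ G3) = ~((~(z /\ (~(z /\ (~(x /\ y)))))) /\ (~(x /\ y)))
G7 = ~(G4 /\ G6) = ~((~(z /\ (~(x /\ y)))) /\ (~((~(z /\ (~(z /\ (~(x /\ y)))))) /\ (~(x /\ y)))))
At x=1, y=1, z=0: circuit gives 0, formula gives 0.
At x=0, y=0, z=0: circuit gives 1, formula gives 1.
Agrees on all 8 inputs.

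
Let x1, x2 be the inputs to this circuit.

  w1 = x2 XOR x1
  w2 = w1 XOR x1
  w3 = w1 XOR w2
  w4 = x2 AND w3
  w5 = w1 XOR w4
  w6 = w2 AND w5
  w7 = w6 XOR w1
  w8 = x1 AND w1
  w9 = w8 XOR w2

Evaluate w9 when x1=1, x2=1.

1

w1 = 1 XOR 1 = 0
w2 = 0 XOR 1 = 1
w8 = 1 AND 0 = 0
w9 = 0 XOR 1 = 1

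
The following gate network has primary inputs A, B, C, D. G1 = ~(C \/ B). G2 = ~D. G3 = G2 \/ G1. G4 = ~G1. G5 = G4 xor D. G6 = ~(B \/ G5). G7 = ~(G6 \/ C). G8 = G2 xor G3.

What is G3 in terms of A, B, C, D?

G1 = ~(C \/ B)
G2 = ~D
G3 = G2 \/ G1 = ~D \/ (~(C \/ B))

~D \/ (~(C \/ B))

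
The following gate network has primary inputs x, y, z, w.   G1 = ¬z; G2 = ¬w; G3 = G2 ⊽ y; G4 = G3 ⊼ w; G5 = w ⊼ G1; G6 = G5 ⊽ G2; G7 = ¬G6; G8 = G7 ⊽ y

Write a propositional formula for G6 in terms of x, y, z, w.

G1 = ¬z
G2 = ¬w
G5 = w ⊼ G1 = w ⊼ ¬z
G6 = G5 ⊽ G2 = (w ⊼ ¬z) ⊽ ¬w

(w ⊼ ¬z) ⊽ ¬w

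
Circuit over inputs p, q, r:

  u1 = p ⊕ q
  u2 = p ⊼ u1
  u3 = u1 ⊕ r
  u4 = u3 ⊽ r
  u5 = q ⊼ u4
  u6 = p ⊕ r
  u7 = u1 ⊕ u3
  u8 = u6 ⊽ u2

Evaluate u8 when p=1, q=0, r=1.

1

u1 = 1 ⊕ 0 = 1
u2 = 1 ⊼ 1 = 0
u6 = 1 ⊕ 1 = 0
u8 = 0 ⊽ 0 = 1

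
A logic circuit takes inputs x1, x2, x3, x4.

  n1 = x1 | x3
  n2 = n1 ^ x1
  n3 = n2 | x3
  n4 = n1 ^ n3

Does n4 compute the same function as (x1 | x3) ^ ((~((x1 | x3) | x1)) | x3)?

n1 = x1 | x3
n2 = n1 ^ x1 = (x1 | x3) ^ x1
n3 = n2 | x3 = ((x1 | x3) ^ x1) | x3
n4 = n1 ^ n3 = (x1 | x3) ^ (((x1 | x3) ^ x1) | x3)
At x1=0, x2=0, x3=0, x4=0: circuit gives 0, formula gives 1.

No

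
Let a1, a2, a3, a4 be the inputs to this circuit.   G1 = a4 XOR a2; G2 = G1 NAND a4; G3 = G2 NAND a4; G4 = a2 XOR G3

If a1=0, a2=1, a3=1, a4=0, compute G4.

G1 = 0 XOR 1 = 1
G2 = 1 NAND 0 = 1
G3 = 1 NAND 0 = 1
G4 = 1 XOR 1 = 0

0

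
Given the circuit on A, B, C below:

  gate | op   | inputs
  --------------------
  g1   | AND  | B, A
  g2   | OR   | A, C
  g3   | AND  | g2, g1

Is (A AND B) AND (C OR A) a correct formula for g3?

g1 = B AND A
g2 = A OR C
g3 = g2 AND g1 = (A OR C) AND (B AND A)
At A=0, B=0, C=0: circuit gives 0, formula gives 0.
At A=1, B=1, C=0: circuit gives 1, formula gives 1.
Agrees on all 8 inputs.

Yes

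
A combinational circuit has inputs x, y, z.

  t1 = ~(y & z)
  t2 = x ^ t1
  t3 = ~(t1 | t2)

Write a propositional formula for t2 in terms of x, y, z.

t1 = ~(y & z)
t2 = x ^ t1 = x ^ (~(y & z))

x ^ (~(y & z))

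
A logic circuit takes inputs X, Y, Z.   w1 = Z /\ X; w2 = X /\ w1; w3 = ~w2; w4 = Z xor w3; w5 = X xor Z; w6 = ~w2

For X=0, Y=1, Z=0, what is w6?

w1 = 0 /\ 0 = 0
w2 = 0 /\ 0 = 0
w6 = ~0 = 1

1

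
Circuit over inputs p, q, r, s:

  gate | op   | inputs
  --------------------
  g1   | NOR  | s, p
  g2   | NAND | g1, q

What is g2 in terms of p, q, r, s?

g1 = s NOR p
g2 = g1 NAND q = (s NOR p) NAND q

(s NOR p) NAND q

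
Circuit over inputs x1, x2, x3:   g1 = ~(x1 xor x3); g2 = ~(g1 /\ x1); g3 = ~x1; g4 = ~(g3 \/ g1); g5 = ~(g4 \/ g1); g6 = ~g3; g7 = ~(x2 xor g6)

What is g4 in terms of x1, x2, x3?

g1 = ~(x1 xor x3)
g3 = ~x1
g4 = ~(g3 \/ g1) = ~(~x1 \/ (~(x1 xor x3)))

~(~x1 \/ (~(x1 xor x3)))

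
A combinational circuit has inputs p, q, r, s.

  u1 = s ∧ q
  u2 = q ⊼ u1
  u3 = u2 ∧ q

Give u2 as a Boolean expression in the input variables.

q ⊼ (s ∧ q)

u1 = s ∧ q
u2 = q ⊼ u1 = q ⊼ (s ∧ q)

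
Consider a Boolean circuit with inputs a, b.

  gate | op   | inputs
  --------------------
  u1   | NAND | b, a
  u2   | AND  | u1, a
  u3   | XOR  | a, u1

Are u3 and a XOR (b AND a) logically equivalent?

u1 = b NAND a
u3 = a XOR u1 = a XOR (b NAND a)
At a=0, b=0: circuit gives 1, formula gives 0.

No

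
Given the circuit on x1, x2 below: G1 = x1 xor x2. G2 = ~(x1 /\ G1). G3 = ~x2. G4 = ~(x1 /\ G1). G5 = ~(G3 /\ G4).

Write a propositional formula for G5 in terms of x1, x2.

~(~x2 /\ (~(x1 /\ (x1 xor x2))))

G1 = x1 xor x2
G3 = ~x2
G4 = ~(x1 /\ G1) = ~(x1 /\ (x1 xor x2))
G5 = ~(G3 /\ G4) = ~(~x2 /\ (~(x1 /\ (x1 xor x2))))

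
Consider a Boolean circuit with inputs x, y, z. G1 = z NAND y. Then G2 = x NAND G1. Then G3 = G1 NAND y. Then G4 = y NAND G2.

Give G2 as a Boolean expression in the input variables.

x NAND (z NAND y)

G1 = z NAND y
G2 = x NAND G1 = x NAND (z NAND y)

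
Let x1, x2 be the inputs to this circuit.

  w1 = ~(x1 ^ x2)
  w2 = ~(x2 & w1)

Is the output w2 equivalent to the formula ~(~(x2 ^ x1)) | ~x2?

Yes

w1 = ~(x1 ^ x2)
w2 = ~(x2 & w1) = ~(x2 & (~(x1 ^ x2)))
At x1=1, x2=1: circuit gives 0, formula gives 0.
At x1=0, x2=0: circuit gives 1, formula gives 1.
Agrees on all 4 inputs.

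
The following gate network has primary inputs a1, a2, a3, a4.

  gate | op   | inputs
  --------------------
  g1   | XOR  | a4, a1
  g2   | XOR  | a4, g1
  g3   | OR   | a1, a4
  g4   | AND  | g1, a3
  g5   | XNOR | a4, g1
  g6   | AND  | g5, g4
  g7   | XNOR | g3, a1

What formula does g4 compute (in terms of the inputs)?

(a4 XOR a1) AND a3

g1 = a4 XOR a1
g4 = g1 AND a3 = (a4 XOR a1) AND a3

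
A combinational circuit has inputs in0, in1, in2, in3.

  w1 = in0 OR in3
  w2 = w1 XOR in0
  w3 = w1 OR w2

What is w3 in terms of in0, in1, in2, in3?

(in0 OR in3) OR ((in0 OR in3) XOR in0)

w1 = in0 OR in3
w2 = w1 XOR in0 = (in0 OR in3) XOR in0
w3 = w1 OR w2 = (in0 OR in3) OR ((in0 OR in3) XOR in0)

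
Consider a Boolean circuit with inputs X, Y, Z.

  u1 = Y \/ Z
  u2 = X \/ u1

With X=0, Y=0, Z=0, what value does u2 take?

0

u1 = 0 \/ 0 = 0
u2 = 0 \/ 0 = 0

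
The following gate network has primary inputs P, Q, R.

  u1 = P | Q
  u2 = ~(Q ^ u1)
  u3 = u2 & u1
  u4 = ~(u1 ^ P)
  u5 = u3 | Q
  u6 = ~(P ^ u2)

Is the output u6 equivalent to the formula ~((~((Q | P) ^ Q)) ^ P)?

u1 = P | Q
u2 = ~(Q ^ u1) = ~(Q ^ (P | Q))
u6 = ~(P ^ u2) = ~(P ^ (~(Q ^ (P | Q))))
At P=0, Q=0, R=0: circuit gives 0, formula gives 0.
At P=1, Q=1, R=0: circuit gives 1, formula gives 1.
Agrees on all 8 inputs.

Yes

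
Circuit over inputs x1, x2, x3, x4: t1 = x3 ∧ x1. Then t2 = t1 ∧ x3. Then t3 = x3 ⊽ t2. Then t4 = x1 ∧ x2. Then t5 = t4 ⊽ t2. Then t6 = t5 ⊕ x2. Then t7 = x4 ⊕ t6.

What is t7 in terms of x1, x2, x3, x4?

x4 ⊕ (((x1 ∧ x2) ⊽ ((x3 ∧ x1) ∧ x3)) ⊕ x2)

t1 = x3 ∧ x1
t2 = t1 ∧ x3 = (x3 ∧ x1) ∧ x3
t4 = x1 ∧ x2
t5 = t4 ⊽ t2 = (x1 ∧ x2) ⊽ ((x3 ∧ x1) ∧ x3)
t6 = t5 ⊕ x2 = ((x1 ∧ x2) ⊽ ((x3 ∧ x1) ∧ x3)) ⊕ x2
t7 = x4 ⊕ t6 = x4 ⊕ (((x1 ∧ x2) ⊽ ((x3 ∧ x1) ∧ x3)) ⊕ x2)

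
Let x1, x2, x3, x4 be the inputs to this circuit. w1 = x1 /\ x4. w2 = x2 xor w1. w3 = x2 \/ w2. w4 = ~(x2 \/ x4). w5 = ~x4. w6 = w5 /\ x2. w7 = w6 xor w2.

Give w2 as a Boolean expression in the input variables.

x2 xor (x1 /\ x4)

w1 = x1 /\ x4
w2 = x2 xor w1 = x2 xor (x1 /\ x4)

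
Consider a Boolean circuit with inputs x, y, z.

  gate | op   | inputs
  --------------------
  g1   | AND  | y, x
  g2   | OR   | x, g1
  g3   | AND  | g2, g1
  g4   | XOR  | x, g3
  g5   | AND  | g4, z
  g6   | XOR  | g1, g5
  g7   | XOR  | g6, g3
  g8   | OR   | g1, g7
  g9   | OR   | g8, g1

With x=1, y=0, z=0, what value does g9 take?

g1 = 0 AND 1 = 0
g2 = 1 OR 0 = 1
g3 = 1 AND 0 = 0
g4 = 1 XOR 0 = 1
g5 = 1 AND 0 = 0
g6 = 0 XOR 0 = 0
g7 = 0 XOR 0 = 0
g8 = 0 OR 0 = 0
g9 = 0 OR 0 = 0

0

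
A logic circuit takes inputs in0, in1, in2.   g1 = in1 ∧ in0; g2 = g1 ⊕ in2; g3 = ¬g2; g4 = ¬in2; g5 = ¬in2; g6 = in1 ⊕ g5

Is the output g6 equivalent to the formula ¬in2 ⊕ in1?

g5 = ¬in2
g6 = in1 ⊕ g5 = in1 ⊕ ¬in2
At in0=0, in1=0, in2=1: circuit gives 0, formula gives 0.
At in0=0, in1=0, in2=0: circuit gives 1, formula gives 1.
Agrees on all 8 inputs.

Yes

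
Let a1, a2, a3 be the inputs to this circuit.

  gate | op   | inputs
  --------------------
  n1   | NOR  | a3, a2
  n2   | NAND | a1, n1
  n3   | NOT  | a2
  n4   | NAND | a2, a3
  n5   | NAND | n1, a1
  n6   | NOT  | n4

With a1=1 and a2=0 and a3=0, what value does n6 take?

0

n4 = 0 NAND 0 = 1
n6 = NOT 1 = 0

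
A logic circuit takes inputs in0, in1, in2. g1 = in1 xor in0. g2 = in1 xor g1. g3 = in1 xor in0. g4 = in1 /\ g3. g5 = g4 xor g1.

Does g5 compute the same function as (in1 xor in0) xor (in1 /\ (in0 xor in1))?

Yes

g1 = in1 xor in0
g3 = in1 xor in0
g4 = in1 /\ g3 = in1 /\ (in1 xor in0)
g5 = g4 xor g1 = (in1 /\ (in1 xor in0)) xor (in1 xor in0)
At in0=0, in1=0, in2=0: circuit gives 0, formula gives 0.
At in0=1, in1=0, in2=0: circuit gives 1, formula gives 1.
Agrees on all 8 inputs.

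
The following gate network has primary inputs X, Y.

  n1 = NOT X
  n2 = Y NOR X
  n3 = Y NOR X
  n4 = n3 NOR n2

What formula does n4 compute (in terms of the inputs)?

(Y NOR X) NOR (Y NOR X)

n2 = Y NOR X
n3 = Y NOR X
n4 = n3 NOR n2 = (Y NOR X) NOR (Y NOR X)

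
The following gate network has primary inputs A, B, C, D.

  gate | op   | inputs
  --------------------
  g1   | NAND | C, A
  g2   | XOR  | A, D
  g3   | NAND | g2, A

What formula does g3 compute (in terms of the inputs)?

(A XOR D) NAND A

g2 = A XOR D
g3 = g2 NAND A = (A XOR D) NAND A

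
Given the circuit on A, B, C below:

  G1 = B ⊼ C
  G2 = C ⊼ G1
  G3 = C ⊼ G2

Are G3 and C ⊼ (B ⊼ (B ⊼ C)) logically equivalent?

G1 = B ⊼ C
G2 = C ⊼ G1 = C ⊼ (B ⊼ C)
G3 = C ⊼ G2 = C ⊼ (C ⊼ (B ⊼ C))
At A=0, B=0, C=1: circuit gives 1, formula gives 0.

No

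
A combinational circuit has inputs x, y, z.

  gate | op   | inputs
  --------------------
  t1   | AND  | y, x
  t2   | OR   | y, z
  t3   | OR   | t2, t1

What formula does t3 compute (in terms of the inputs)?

(y OR z) OR (y AND x)

t1 = y AND x
t2 = y OR z
t3 = t2 OR t1 = (y OR z) OR (y AND x)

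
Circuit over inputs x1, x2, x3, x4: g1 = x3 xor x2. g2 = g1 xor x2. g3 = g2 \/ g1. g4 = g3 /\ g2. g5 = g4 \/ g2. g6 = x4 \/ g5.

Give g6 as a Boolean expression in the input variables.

x4 \/ (((((x3 xor x2) xor x2) \/ (x3 xor x2)) /\ ((x3 xor x2) xor x2)) \/ ((x3 xor x2) xor x2))

g1 = x3 xor x2
g2 = g1 xor x2 = (x3 xor x2) xor x2
g3 = g2 \/ g1 = ((x3 xor x2) xor x2) \/ (x3 xor x2)
g4 = g3 /\ g2 = (((x3 xor x2) xor x2) \/ (x3 xor x2)) /\ ((x3 xor x2) xor x2)
g5 = g4 \/ g2 = ((((x3 xor x2) xor x2) \/ (x3 xor x2)) /\ ((x3 xor x2) xor x2)) \/ ((x3 xor x2) xor x2)
g6 = x4 \/ g5 = x4 \/ (((((x3 xor x2) xor x2) \/ (x3 xor x2)) /\ ((x3 xor x2) xor x2)) \/ ((x3 xor x2) xor x2))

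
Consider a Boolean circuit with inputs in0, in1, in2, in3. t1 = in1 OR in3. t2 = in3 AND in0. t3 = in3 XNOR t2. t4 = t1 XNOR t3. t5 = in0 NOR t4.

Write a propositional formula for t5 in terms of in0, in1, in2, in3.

in0 NOR ((in1 OR in3) XNOR (in3 XNOR (in3 AND in0)))

t1 = in1 OR in3
t2 = in3 AND in0
t3 = in3 XNOR t2 = in3 XNOR (in3 AND in0)
t4 = t1 XNOR t3 = (in1 OR in3) XNOR (in3 XNOR (in3 AND in0))
t5 = in0 NOR t4 = in0 NOR ((in1 OR in3) XNOR (in3 XNOR (in3 AND in0)))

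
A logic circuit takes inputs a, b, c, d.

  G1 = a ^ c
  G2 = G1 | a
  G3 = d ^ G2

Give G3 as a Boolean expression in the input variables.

d ^ ((a ^ c) | a)

G1 = a ^ c
G2 = G1 | a = (a ^ c) | a
G3 = d ^ G2 = d ^ ((a ^ c) | a)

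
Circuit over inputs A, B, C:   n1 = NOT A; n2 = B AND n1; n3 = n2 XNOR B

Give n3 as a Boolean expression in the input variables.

(B AND NOT A) XNOR B

n1 = NOT A
n2 = B AND n1 = B AND NOT A
n3 = n2 XNOR B = (B AND NOT A) XNOR B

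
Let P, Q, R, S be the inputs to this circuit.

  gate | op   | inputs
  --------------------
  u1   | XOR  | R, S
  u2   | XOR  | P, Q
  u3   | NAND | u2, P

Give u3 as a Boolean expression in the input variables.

(P XOR Q) NAND P

u2 = P XOR Q
u3 = u2 NAND P = (P XOR Q) NAND P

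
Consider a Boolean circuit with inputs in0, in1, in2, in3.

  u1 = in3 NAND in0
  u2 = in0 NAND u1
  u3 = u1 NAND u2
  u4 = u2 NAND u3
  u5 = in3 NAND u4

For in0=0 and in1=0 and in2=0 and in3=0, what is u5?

1

u1 = 0 NAND 0 = 1
u2 = 0 NAND 1 = 1
u3 = 1 NAND 1 = 0
u4 = 1 NAND 0 = 1
u5 = 0 NAND 1 = 1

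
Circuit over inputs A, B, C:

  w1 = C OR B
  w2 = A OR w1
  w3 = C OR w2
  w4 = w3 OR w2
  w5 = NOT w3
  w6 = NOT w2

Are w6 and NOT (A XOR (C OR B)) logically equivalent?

No

w1 = C OR B
w2 = A OR w1 = A OR (C OR B)
w6 = NOT w2 = NOT (A OR (C OR B))
At A=1, B=0, C=1: circuit gives 0, formula gives 1.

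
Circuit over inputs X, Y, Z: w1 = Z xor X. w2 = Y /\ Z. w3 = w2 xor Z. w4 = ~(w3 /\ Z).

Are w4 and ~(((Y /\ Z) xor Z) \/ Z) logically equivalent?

w2 = Y /\ Z
w3 = w2 xor Z = (Y /\ Z) xor Z
w4 = ~(w3 /\ Z) = ~(((Y /\ Z) xor Z) /\ Z)
At X=0, Y=1, Z=1: circuit gives 1, formula gives 0.

No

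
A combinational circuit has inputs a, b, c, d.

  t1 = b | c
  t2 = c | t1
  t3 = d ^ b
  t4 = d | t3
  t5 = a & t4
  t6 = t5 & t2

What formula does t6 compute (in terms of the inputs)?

t1 = b | c
t2 = c | t1 = c | (b | c)
t3 = d ^ b
t4 = d | t3 = d | (d ^ b)
t5 = a & t4 = a & (d | (d ^ b))
t6 = t5 & t2 = (a & (d | (d ^ b))) & (c | (b | c))

(a & (d | (d ^ b))) & (c | (b | c))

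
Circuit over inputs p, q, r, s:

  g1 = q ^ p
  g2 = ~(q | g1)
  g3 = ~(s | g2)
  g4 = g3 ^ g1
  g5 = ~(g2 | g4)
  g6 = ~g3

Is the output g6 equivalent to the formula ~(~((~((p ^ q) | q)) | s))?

g1 = q ^ p
g2 = ~(q | g1) = ~(q | (q ^ p))
g3 = ~(s | g2) = ~(s | (~(q | (q ^ p))))
g6 = ~g3 = ~(~(s | (~(q | (q ^ p)))))
At p=0, q=1, r=0, s=0: circuit gives 0, formula gives 0.
At p=0, q=0, r=0, s=0: circuit gives 1, formula gives 1.
Agrees on all 16 inputs.

Yes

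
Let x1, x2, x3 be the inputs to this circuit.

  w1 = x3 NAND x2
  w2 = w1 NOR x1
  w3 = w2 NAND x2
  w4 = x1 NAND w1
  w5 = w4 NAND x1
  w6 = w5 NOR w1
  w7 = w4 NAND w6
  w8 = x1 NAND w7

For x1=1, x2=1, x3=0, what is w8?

0

w1 = 0 NAND 1 = 1
w4 = 1 NAND 1 = 0
w5 = 0 NAND 1 = 1
w6 = 1 NOR 1 = 0
w7 = 0 NAND 0 = 1
w8 = 1 NAND 1 = 0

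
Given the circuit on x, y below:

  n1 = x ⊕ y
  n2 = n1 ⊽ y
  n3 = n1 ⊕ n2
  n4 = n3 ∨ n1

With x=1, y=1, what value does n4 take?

0

n1 = 1 ⊕ 1 = 0
n2 = 0 ⊽ 1 = 0
n3 = 0 ⊕ 0 = 0
n4 = 0 ∨ 0 = 0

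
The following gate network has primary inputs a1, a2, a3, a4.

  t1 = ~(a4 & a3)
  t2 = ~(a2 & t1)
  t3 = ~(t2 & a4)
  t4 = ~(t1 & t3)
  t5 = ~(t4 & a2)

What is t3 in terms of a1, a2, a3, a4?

~((~(a2 & (~(a4 & a3)))) & a4)

t1 = ~(a4 & a3)
t2 = ~(a2 & t1) = ~(a2 & (~(a4 & a3)))
t3 = ~(t2 & a4) = ~((~(a2 & (~(a4 & a3)))) & a4)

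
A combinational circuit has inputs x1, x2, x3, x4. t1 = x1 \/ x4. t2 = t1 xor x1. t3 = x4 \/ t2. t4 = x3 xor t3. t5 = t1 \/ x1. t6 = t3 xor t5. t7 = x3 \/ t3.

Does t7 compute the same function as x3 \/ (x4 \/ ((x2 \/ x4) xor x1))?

No

t1 = x1 \/ x4
t2 = t1 xor x1 = (x1 \/ x4) xor x1
t3 = x4 \/ t2 = x4 \/ ((x1 \/ x4) xor x1)
t7 = x3 \/ t3 = x3 \/ (x4 \/ ((x1 \/ x4) xor x1))
At x1=0, x2=1, x3=0, x4=0: circuit gives 0, formula gives 1.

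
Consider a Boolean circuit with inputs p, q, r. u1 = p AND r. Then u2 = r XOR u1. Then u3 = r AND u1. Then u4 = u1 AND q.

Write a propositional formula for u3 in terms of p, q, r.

r AND (p AND r)

u1 = p AND r
u3 = r AND u1 = r AND (p AND r)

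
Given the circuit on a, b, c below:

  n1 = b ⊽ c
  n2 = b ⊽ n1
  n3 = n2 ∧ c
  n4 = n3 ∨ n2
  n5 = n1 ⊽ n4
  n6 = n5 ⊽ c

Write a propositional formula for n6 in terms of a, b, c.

n1 = b ⊽ c
n2 = b ⊽ n1 = b ⊽ (b ⊽ c)
n3 = n2 ∧ c = (b ⊽ (b ⊽ c)) ∧ c
n4 = n3 ∨ n2 = ((b ⊽ (b ⊽ c)) ∧ c) ∨ (b ⊽ (b ⊽ c))
n5 = n1 ⊽ n4 = (b ⊽ c) ⊽ (((b ⊽ (b ⊽ c)) ∧ c) ∨ (b ⊽ (b ⊽ c)))
n6 = n5 ⊽ c = ((b ⊽ c) ⊽ (((b ⊽ (b ⊽ c)) ∧ c) ∨ (b ⊽ (b ⊽ c)))) ⊽ c

((b ⊽ c) ⊽ (((b ⊽ (b ⊽ c)) ∧ c) ∨ (b ⊽ (b ⊽ c)))) ⊽ c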